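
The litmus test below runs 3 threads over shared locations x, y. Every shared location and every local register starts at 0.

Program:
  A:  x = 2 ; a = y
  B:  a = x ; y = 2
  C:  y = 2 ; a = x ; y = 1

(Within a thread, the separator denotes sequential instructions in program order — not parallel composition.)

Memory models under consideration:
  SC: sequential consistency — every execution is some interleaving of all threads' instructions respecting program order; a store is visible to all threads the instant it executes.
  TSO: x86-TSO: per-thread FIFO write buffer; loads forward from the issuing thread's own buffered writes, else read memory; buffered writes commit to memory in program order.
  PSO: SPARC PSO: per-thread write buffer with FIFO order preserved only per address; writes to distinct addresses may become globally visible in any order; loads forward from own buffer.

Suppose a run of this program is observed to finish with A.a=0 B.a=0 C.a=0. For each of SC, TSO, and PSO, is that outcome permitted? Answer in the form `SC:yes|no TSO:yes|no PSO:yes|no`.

outcome vector order: (A.a,B.a,C.a)
[SC] allowed = {(0,0,2); (0,2,2); (1,0,0); (1,0,2); (1,2,0); (1,2,2); (2,0,0); (2,0,2); (2,2,0); (2,2,2)}
[TSO] allowed = {(0,0,0); (0,0,2); (0,2,0); (0,2,2); (1,0,0); (1,0,2); (1,2,0); (1,2,2); (2,0,0); (2,0,2); (2,2,0); (2,2,2)}
[PSO] allowed = {(0,0,0); (0,0,2); (0,2,0); (0,2,2); (1,0,0); (1,0,2); (1,2,0); (1,2,2); (2,0,0); (2,0,2); (2,2,0); (2,2,2)}
target (0,0,0) ∈ {TSO,PSO}

SC:no TSO:yes PSO:yes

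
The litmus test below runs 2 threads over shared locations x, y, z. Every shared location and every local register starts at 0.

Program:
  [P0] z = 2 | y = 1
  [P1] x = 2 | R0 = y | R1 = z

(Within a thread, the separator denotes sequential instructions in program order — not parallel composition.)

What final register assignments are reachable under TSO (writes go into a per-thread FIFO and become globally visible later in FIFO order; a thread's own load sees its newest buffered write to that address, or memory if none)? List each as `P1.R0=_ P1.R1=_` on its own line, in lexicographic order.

P1.R0=0 P1.R1=0
P1.R0=0 P1.R1=2
P1.R0=1 P1.R1=2

outcome vector order: (P1.R0,P1.R1)
|TSO outcomes| = 3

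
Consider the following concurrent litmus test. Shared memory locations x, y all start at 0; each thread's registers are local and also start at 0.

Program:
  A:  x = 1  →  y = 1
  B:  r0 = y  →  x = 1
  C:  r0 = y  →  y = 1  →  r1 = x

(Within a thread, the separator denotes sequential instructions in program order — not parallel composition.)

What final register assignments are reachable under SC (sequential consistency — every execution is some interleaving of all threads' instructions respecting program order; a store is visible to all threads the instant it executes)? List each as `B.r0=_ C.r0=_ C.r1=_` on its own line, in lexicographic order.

outcome vector order: (B.r0,C.r0,C.r1)
|SC outcomes| = 6

B.r0=0 C.r0=0 C.r1=0
B.r0=0 C.r0=0 C.r1=1
B.r0=0 C.r0=1 C.r1=1
B.r0=1 C.r0=0 C.r1=0
B.r0=1 C.r0=0 C.r1=1
B.r0=1 C.r0=1 C.r1=1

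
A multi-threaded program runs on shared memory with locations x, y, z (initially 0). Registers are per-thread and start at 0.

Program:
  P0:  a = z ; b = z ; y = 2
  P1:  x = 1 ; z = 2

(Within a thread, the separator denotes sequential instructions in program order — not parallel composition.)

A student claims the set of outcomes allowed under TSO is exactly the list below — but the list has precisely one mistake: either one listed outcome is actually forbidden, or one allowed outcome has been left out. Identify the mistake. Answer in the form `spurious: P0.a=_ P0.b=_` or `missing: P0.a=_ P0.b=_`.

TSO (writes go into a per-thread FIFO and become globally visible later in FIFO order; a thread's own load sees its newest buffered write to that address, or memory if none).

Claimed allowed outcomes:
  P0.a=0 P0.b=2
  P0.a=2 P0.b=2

outcome vector order: (P0.a,P0.b)
[TSO] allowed = {0/0 0/2 2/2}
TSO∖claimed = {0/0}

missing: P0.a=0 P0.b=0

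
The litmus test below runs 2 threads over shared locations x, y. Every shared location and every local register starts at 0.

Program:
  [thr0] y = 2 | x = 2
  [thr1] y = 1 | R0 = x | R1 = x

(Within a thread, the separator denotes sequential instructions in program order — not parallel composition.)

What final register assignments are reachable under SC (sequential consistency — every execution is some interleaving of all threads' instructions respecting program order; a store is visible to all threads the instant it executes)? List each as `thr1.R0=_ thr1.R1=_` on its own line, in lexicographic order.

thr1.R0=0 thr1.R1=0
thr1.R0=0 thr1.R1=2
thr1.R0=2 thr1.R1=2

outcome vector order: (thr1.R0,thr1.R1)
|SC outcomes| = 3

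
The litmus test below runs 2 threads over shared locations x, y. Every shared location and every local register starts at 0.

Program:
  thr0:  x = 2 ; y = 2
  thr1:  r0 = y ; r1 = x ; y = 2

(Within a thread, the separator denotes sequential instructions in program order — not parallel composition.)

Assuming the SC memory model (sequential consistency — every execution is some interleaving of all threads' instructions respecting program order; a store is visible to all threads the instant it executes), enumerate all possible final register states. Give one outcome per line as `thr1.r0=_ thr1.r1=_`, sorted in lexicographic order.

thr1.r0=0 thr1.r1=0
thr1.r0=0 thr1.r1=2
thr1.r0=2 thr1.r1=2

outcome vector order: (thr1.r0,thr1.r1)
|SC outcomes| = 3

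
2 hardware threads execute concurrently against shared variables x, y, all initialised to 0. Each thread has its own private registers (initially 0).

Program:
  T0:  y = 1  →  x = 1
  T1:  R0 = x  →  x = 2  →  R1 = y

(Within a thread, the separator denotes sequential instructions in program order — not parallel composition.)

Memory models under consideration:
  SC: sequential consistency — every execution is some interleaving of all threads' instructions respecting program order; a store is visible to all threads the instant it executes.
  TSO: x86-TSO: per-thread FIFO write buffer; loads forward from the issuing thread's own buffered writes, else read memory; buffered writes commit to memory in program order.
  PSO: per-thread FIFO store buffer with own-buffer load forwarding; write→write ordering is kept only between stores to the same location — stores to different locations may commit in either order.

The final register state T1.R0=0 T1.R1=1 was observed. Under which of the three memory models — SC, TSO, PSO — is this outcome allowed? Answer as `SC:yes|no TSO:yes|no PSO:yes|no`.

SC:yes TSO:yes PSO:yes

outcome vector order: (T1.R0,T1.R1)
SC: 3 outcomes — {00, 01, 11}
TSO: 3 outcomes — {00, 01, 11}
PSO: 4 outcomes — {00, 01, 10, 11}
target 01 ∈ {SC,TSO,PSO}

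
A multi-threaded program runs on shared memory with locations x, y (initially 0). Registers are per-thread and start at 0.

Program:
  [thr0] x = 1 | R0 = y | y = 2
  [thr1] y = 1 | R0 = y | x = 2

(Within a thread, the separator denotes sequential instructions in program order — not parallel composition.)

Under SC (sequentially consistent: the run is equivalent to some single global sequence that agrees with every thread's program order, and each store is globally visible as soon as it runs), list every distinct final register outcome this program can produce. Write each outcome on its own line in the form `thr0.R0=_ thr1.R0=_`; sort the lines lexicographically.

thr0.R0=0 thr1.R0=1
thr0.R0=0 thr1.R0=2
thr0.R0=1 thr1.R0=1
thr0.R0=1 thr1.R0=2

outcome vector order: (thr0.R0,thr1.R0)
|SC outcomes| = 4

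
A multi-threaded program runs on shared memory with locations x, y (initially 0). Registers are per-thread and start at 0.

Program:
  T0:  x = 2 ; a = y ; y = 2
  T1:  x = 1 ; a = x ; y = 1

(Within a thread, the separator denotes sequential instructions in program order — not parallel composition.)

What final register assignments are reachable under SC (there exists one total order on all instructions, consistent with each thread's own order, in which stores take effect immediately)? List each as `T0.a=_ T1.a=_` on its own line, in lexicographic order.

T0.a=0 T1.a=1
T0.a=0 T1.a=2
T0.a=1 T1.a=1
T0.a=1 T1.a=2

outcome vector order: (T0.a,T1.a)
|SC outcomes| = 4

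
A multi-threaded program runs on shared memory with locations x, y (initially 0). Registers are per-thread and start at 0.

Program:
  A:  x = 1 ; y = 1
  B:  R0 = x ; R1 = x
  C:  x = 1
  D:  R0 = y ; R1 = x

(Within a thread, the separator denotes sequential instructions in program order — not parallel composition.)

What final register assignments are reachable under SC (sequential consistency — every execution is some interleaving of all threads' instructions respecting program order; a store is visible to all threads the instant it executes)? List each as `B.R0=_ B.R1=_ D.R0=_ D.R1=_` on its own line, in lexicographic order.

outcome vector order: (B.R0,B.R1,D.R0,D.R1)
|SC outcomes| = 9

B.R0=0 B.R1=0 D.R0=0 D.R1=0
B.R0=0 B.R1=0 D.R0=0 D.R1=1
B.R0=0 B.R1=0 D.R0=1 D.R1=1
B.R0=0 B.R1=1 D.R0=0 D.R1=0
B.R0=0 B.R1=1 D.R0=0 D.R1=1
B.R0=0 B.R1=1 D.R0=1 D.R1=1
B.R0=1 B.R1=1 D.R0=0 D.R1=0
B.R0=1 B.R1=1 D.R0=0 D.R1=1
B.R0=1 B.R1=1 D.R0=1 D.R1=1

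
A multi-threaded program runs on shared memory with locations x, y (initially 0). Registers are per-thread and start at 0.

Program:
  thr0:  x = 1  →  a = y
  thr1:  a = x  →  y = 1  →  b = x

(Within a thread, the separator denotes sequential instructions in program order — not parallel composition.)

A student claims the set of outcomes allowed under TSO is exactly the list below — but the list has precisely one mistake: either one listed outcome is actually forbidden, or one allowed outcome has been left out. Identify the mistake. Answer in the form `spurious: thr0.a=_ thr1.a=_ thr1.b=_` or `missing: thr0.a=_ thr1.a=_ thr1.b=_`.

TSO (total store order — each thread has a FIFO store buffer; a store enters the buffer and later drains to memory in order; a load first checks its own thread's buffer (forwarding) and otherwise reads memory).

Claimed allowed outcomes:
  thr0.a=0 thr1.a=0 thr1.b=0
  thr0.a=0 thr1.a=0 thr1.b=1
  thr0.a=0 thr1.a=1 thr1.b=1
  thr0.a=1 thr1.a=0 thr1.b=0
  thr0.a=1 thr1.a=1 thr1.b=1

missing: thr0.a=1 thr1.a=0 thr1.b=1

outcome vector order: (thr0.a,thr1.a,thr1.b)
TSO: 6 outcomes — {(0,0,0) (0,0,1) (0,1,1) (1,0,0) (1,0,1) (1,1,1)}
TSO∖claimed = {(1,0,1)}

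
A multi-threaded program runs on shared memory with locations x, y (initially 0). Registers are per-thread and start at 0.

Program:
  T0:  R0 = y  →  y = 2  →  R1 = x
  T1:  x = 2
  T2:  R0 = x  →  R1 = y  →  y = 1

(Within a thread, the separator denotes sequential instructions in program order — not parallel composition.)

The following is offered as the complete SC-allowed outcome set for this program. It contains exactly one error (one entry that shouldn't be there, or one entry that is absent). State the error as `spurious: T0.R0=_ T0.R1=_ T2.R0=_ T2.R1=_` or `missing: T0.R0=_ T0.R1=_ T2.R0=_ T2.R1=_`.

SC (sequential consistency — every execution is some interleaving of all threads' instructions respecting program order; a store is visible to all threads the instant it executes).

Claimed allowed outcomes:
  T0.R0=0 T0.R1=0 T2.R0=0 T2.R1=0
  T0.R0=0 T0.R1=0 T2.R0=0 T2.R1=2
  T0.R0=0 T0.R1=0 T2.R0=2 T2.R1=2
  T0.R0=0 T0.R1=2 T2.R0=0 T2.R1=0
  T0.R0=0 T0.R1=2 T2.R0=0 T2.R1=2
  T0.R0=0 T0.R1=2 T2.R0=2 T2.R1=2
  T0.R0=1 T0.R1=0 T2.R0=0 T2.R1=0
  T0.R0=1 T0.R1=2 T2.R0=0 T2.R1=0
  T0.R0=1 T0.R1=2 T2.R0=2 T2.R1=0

outcome vector order: (T0.R0,T0.R1,T2.R0,T2.R1)
under SC → 0000, 0002, 0022, 0200, 0202, 0220, 0222, 1000, 1200, 1220
SC∖claimed = {0220}

missing: T0.R0=0 T0.R1=2 T2.R0=2 T2.R1=0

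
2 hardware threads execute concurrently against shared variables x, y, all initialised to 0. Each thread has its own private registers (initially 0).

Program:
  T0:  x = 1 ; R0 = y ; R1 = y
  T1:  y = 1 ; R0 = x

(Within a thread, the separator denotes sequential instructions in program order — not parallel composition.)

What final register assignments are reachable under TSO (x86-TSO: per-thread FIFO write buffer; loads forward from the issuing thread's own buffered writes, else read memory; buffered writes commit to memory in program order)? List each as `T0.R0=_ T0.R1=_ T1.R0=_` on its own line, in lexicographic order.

T0.R0=0 T0.R1=0 T1.R0=0
T0.R0=0 T0.R1=0 T1.R0=1
T0.R0=0 T0.R1=1 T1.R0=0
T0.R0=0 T0.R1=1 T1.R0=1
T0.R0=1 T0.R1=1 T1.R0=0
T0.R0=1 T0.R1=1 T1.R0=1

outcome vector order: (T0.R0,T0.R1,T1.R0)
|TSO outcomes| = 6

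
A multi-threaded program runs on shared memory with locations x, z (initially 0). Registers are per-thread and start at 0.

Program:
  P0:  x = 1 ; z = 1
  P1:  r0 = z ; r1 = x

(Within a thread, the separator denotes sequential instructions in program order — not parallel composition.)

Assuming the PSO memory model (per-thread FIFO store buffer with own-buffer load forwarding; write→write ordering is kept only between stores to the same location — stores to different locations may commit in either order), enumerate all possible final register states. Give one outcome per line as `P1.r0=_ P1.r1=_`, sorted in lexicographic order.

P1.r0=0 P1.r1=0
P1.r0=0 P1.r1=1
P1.r0=1 P1.r1=0
P1.r0=1 P1.r1=1

outcome vector order: (P1.r0,P1.r1)
|PSO outcomes| = 4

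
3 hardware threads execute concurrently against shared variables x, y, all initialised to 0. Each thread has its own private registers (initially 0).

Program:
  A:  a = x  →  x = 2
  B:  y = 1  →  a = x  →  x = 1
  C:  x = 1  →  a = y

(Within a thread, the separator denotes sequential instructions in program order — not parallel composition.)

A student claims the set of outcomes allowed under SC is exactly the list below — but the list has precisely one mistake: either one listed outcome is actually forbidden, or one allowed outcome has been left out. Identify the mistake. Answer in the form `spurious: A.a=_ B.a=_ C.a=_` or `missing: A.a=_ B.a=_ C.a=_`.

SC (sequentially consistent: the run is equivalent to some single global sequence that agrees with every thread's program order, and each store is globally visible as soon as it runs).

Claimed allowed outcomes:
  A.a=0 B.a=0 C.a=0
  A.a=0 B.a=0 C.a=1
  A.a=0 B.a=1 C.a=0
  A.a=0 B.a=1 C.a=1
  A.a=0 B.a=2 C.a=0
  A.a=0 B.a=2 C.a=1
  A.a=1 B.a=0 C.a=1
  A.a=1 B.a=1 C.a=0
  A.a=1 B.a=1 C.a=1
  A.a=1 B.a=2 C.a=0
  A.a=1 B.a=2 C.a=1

outcome vector order: (A.a,B.a,C.a)
SC: 10 outcomes — {0/0/1; 0/1/0; 0/1/1; 0/2/0; 0/2/1; 1/0/1; 1/1/0; 1/1/1; 1/2/0; 1/2/1}
claimed∖SC = {0/0/0}

spurious: A.a=0 B.a=0 C.a=0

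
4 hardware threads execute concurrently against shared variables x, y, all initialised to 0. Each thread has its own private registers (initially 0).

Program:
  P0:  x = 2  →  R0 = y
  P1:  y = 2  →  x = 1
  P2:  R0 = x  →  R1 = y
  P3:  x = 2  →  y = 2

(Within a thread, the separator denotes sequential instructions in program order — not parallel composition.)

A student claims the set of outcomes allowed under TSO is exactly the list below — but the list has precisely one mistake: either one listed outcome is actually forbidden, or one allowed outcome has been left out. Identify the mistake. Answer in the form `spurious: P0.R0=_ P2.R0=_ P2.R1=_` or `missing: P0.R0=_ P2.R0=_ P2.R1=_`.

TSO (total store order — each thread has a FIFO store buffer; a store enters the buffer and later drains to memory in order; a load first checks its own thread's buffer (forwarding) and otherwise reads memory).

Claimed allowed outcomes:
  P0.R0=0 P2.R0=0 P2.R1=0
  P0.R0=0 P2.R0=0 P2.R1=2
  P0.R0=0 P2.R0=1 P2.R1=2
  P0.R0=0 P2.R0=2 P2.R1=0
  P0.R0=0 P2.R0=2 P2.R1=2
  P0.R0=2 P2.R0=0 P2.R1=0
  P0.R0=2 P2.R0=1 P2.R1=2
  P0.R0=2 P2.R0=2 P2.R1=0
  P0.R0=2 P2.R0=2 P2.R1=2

missing: P0.R0=2 P2.R0=0 P2.R1=2

outcome vector order: (P0.R0,P2.R0,P2.R1)
TSO (10): 0/0/0; 0/0/2; 0/1/2; 0/2/0; 0/2/2; 2/0/0; 2/0/2; 2/1/2; 2/2/0; 2/2/2
TSO∖claimed = {2/0/2}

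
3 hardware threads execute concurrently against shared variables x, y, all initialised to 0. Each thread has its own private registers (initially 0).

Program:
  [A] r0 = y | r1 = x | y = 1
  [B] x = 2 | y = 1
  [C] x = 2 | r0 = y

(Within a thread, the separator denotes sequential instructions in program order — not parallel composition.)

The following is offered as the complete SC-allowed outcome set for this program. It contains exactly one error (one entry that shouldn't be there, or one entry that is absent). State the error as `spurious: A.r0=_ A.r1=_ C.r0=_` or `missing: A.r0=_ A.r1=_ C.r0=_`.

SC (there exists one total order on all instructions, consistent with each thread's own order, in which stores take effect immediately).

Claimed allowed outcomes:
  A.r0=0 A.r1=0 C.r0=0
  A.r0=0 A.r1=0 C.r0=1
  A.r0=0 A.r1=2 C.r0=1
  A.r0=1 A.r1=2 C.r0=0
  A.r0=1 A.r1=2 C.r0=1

outcome vector order: (A.r0,A.r1,C.r0)
SC: 6 outcomes — {0/0/0, 0/0/1, 0/2/0, 0/2/1, 1/2/0, 1/2/1}
SC∖claimed = {0/2/0}

missing: A.r0=0 A.r1=2 C.r0=0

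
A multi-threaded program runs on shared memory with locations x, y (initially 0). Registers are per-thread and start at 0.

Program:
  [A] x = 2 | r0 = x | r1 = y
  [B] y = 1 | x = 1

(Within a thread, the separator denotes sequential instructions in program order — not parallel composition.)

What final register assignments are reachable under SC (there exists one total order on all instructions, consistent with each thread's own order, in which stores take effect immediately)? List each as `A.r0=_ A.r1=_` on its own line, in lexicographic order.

outcome vector order: (A.r0,A.r1)
|SC outcomes| = 3

A.r0=1 A.r1=1
A.r0=2 A.r1=0
A.r0=2 A.r1=1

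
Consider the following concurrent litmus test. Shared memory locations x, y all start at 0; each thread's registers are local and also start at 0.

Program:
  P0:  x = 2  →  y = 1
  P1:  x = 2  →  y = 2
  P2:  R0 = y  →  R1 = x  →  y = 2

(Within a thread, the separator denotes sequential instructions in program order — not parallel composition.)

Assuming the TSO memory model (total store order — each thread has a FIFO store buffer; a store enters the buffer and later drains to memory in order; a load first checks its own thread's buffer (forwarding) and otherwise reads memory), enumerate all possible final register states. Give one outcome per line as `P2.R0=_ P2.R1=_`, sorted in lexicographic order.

P2.R0=0 P2.R1=0
P2.R0=0 P2.R1=2
P2.R0=1 P2.R1=2
P2.R0=2 P2.R1=2

outcome vector order: (P2.R0,P2.R1)
|TSO outcomes| = 4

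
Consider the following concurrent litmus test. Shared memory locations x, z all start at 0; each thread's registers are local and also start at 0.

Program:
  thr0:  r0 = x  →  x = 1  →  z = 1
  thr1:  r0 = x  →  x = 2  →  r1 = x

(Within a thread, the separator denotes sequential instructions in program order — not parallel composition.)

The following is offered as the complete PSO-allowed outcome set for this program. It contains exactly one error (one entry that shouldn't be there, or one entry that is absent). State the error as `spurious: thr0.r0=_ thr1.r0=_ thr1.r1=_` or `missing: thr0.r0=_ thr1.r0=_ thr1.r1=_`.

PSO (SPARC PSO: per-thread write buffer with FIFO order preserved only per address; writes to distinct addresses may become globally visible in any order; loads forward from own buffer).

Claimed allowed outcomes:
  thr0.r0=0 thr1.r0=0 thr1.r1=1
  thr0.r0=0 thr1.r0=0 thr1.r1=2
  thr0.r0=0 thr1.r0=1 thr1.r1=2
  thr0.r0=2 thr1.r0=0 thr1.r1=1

outcome vector order: (thr0.r0,thr1.r0,thr1.r1)
under PSO → <0 0 1>; <0 0 2>; <0 1 2>; <2 0 1>; <2 0 2>
PSO∖claimed = {<2 0 2>}

missing: thr0.r0=2 thr1.r0=0 thr1.r1=2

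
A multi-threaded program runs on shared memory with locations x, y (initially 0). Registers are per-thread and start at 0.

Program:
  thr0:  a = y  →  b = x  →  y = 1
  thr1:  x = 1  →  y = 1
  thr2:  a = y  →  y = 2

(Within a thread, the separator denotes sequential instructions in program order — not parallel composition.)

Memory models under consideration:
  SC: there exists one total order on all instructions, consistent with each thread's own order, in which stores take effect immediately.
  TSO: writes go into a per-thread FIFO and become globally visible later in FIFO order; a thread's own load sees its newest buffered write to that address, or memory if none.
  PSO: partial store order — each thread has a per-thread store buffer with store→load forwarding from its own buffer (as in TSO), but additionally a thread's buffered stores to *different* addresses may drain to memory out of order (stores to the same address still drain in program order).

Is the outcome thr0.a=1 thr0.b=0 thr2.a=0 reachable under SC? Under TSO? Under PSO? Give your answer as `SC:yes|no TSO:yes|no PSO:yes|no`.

outcome vector order: (thr0.a,thr0.b,thr2.a)
SC: 9 outcomes — {<0 0 0> <0 0 1> <0 1 0> <0 1 1> <1 1 0> <1 1 1> <2 0 0> <2 1 0> <2 1 1>}
TSO: 9 outcomes — {<0 0 0> <0 0 1> <0 1 0> <0 1 1> <1 1 0> <1 1 1> <2 0 0> <2 1 0> <2 1 1>}
PSO: 12 outcomes — {<0 0 0> <0 0 1> <0 1 0> <0 1 1> <1 0 0> <1 0 1> <1 1 0> <1 1 1> <2 0 0> <2 0 1> <2 1 0> <2 1 1>}
target <1 0 0> ∈ {PSO}

SC:no TSO:no PSO:yes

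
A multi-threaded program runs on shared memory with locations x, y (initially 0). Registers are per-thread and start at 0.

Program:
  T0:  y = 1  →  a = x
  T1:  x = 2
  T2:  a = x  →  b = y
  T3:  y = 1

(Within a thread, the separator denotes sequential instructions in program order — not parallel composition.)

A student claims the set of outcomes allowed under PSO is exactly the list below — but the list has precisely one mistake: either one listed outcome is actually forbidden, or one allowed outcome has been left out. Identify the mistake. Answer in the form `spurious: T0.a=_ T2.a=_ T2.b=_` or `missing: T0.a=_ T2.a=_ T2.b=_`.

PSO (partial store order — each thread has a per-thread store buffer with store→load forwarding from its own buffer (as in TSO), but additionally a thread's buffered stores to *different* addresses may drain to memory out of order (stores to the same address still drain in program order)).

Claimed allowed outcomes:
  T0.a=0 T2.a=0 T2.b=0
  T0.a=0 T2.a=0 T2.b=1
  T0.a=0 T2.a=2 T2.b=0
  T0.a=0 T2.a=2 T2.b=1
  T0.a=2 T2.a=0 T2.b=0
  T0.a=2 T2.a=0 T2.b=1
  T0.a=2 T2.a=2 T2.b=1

outcome vector order: (T0.a,T2.a,T2.b)
PSO: 8 outcomes — {000 001 020 021 200 201 220 221}
PSO∖claimed = {220}

missing: T0.a=2 T2.a=2 T2.b=0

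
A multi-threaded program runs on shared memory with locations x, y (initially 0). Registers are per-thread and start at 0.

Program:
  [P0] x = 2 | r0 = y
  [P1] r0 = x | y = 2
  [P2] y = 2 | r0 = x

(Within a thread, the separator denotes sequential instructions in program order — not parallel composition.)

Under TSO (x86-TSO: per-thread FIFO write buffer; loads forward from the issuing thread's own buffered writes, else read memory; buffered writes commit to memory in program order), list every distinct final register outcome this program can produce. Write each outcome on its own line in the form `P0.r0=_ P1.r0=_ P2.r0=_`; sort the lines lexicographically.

outcome vector order: (P0.r0,P1.r0,P2.r0)
|TSO outcomes| = 8

P0.r0=0 P1.r0=0 P2.r0=0
P0.r0=0 P1.r0=0 P2.r0=2
P0.r0=0 P1.r0=2 P2.r0=0
P0.r0=0 P1.r0=2 P2.r0=2
P0.r0=2 P1.r0=0 P2.r0=0
P0.r0=2 P1.r0=0 P2.r0=2
P0.r0=2 P1.r0=2 P2.r0=0
P0.r0=2 P1.r0=2 P2.r0=2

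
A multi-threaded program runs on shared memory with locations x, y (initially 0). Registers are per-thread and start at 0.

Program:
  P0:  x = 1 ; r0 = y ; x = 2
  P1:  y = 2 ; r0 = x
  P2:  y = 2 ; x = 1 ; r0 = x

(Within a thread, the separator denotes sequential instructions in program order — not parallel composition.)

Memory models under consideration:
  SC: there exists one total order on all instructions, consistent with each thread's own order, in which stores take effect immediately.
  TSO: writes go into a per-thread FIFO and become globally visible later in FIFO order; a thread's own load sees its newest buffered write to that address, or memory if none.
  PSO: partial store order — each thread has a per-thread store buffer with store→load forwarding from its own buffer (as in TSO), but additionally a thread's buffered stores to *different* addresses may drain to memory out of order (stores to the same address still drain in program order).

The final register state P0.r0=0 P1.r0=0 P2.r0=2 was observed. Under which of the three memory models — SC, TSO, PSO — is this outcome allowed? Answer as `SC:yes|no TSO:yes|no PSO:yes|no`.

outcome vector order: (P0.r0,P1.r0,P2.r0)
under SC → 0/1/1; 0/1/2; 0/2/1; 0/2/2; 2/0/1; 2/0/2; 2/1/1; 2/1/2; 2/2/1; 2/2/2
under TSO → 0/0/1; 0/0/2; 0/1/1; 0/1/2; 0/2/1; 0/2/2; 2/0/1; 2/0/2; 2/1/1; 2/1/2; 2/2/1; 2/2/2
under PSO → 0/0/1; 0/0/2; 0/1/1; 0/1/2; 0/2/1; 0/2/2; 2/0/1; 2/0/2; 2/1/1; 2/1/2; 2/2/1; 2/2/2
target 0/0/2 ∈ {TSO,PSO}

SC:no TSO:yes PSO:yes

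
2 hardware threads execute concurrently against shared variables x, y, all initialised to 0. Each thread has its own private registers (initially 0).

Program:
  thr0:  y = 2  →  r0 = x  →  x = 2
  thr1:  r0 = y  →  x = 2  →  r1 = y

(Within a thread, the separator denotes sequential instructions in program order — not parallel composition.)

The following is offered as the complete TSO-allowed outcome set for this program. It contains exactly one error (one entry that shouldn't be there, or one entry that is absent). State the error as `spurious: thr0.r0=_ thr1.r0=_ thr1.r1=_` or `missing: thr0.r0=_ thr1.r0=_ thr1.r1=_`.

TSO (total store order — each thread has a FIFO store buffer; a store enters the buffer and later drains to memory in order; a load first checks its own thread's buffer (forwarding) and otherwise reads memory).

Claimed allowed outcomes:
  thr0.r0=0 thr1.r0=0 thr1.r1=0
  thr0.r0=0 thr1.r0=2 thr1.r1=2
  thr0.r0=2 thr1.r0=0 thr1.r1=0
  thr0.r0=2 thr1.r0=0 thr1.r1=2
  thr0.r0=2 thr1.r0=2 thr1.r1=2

outcome vector order: (thr0.r0,thr1.r0,thr1.r1)
TSO: 6 outcomes — {0/0/0, 0/0/2, 0/2/2, 2/0/0, 2/0/2, 2/2/2}
TSO∖claimed = {0/0/2}

missing: thr0.r0=0 thr1.r0=0 thr1.r1=2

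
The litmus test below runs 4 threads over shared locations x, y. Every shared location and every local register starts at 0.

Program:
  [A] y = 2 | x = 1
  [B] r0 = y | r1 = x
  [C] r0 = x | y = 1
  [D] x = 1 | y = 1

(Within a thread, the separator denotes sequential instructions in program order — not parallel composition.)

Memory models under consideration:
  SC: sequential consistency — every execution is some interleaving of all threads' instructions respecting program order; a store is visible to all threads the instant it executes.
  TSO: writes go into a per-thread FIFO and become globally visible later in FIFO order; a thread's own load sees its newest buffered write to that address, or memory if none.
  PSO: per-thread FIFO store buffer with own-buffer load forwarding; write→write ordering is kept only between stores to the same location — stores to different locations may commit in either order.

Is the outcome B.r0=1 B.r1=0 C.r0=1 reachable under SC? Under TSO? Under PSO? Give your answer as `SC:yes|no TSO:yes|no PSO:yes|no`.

outcome vector order: (B.r0,B.r1,C.r0)
SC (11): <0 0 0>, <0 0 1>, <0 1 0>, <0 1 1>, <1 0 0>, <1 1 0>, <1 1 1>, <2 0 0>, <2 0 1>, <2 1 0>, <2 1 1>
TSO (11): <0 0 0>, <0 0 1>, <0 1 0>, <0 1 1>, <1 0 0>, <1 1 0>, <1 1 1>, <2 0 0>, <2 0 1>, <2 1 0>, <2 1 1>
PSO (12): <0 0 0>, <0 0 1>, <0 1 0>, <0 1 1>, <1 0 0>, <1 0 1>, <1 1 0>, <1 1 1>, <2 0 0>, <2 0 1>, <2 1 0>, <2 1 1>
target <1 0 1> ∈ {PSO}

SC:no TSO:no PSO:yes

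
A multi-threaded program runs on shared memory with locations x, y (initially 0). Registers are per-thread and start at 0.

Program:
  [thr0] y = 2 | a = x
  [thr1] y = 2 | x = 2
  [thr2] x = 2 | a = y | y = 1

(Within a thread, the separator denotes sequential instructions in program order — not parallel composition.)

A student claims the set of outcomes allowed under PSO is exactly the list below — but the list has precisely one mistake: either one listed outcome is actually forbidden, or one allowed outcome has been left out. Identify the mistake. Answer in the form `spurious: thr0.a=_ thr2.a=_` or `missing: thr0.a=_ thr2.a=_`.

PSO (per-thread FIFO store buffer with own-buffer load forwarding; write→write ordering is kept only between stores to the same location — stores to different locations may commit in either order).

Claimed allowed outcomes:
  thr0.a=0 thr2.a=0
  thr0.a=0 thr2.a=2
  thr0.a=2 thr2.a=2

outcome vector order: (thr0.a,thr2.a)
under PSO → <0 0>, <0 2>, <2 0>, <2 2>
PSO∖claimed = {<2 0>}

missing: thr0.a=2 thr2.a=0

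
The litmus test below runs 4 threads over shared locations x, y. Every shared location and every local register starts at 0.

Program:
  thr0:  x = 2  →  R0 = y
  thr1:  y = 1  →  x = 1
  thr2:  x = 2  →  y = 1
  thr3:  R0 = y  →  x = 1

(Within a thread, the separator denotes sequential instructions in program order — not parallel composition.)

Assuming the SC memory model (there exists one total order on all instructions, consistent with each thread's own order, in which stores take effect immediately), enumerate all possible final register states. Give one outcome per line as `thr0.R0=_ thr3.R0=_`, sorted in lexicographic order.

outcome vector order: (thr0.R0,thr3.R0)
|SC outcomes| = 4

thr0.R0=0 thr3.R0=0
thr0.R0=0 thr3.R0=1
thr0.R0=1 thr3.R0=0
thr0.R0=1 thr3.R0=1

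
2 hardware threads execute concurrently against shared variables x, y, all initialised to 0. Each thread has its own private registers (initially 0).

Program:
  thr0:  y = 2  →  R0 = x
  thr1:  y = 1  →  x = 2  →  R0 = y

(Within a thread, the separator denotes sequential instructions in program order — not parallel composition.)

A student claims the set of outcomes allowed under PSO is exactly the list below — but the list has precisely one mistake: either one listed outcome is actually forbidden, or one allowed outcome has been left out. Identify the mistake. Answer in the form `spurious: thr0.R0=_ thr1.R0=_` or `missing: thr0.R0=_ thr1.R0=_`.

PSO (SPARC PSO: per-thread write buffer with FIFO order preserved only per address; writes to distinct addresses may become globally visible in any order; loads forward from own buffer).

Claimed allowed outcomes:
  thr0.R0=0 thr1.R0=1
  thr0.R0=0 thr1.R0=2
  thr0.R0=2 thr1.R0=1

outcome vector order: (thr0.R0,thr1.R0)
[PSO] allowed = {0/1 0/2 2/1 2/2}
PSO∖claimed = {2/2}

missing: thr0.R0=2 thr1.R0=2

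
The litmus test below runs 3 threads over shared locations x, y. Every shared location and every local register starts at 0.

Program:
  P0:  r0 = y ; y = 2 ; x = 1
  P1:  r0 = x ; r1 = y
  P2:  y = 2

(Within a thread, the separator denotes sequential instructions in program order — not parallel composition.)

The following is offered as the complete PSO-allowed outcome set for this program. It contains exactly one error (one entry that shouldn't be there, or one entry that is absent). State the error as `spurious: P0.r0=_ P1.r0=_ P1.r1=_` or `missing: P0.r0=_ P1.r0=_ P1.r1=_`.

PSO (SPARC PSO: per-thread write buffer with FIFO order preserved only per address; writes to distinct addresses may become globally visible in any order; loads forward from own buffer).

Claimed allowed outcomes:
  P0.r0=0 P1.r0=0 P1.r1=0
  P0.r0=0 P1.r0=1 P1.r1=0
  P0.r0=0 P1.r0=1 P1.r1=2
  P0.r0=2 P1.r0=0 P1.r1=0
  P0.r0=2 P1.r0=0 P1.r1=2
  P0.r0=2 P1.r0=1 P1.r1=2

outcome vector order: (P0.r0,P1.r0,P1.r1)
under PSO → 0/0/0 0/0/2 0/1/0 0/1/2 2/0/0 2/0/2 2/1/2
PSO∖claimed = {0/0/2}

missing: P0.r0=0 P1.r0=0 P1.r1=2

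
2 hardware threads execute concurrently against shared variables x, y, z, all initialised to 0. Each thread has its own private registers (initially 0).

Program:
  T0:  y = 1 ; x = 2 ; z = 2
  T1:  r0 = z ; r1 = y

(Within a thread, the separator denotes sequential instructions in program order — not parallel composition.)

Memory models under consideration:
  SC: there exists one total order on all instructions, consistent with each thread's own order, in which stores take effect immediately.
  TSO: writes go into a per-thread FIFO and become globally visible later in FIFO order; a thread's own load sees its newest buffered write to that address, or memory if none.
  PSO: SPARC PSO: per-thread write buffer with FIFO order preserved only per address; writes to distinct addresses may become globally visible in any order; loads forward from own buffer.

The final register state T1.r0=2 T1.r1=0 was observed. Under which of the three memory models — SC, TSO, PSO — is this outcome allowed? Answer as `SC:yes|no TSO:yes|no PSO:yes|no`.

outcome vector order: (T1.r0,T1.r1)
[SC] allowed = {<0 0> <0 1> <2 1>}
[TSO] allowed = {<0 0> <0 1> <2 1>}
[PSO] allowed = {<0 0> <0 1> <2 0> <2 1>}
target <2 0> ∈ {PSO}

SC:no TSO:no PSO:yes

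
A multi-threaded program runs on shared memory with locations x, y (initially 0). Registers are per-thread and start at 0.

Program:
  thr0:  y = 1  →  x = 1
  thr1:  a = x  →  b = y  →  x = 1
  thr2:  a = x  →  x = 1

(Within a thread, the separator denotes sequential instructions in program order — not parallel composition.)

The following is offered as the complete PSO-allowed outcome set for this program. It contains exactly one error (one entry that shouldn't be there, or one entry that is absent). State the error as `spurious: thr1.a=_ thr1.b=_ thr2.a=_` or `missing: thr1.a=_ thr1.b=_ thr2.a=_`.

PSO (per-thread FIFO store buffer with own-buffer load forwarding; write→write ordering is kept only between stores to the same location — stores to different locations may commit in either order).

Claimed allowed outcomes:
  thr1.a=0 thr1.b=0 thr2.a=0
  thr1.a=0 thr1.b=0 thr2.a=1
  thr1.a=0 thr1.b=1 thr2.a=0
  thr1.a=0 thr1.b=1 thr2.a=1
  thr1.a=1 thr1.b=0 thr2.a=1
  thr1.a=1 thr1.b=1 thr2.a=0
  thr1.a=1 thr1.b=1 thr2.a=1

missing: thr1.a=1 thr1.b=0 thr2.a=0

outcome vector order: (thr1.a,thr1.b,thr2.a)
[PSO] allowed = {(0,0,0) (0,0,1) (0,1,0) (0,1,1) (1,0,0) (1,0,1) (1,1,0) (1,1,1)}
PSO∖claimed = {(1,0,0)}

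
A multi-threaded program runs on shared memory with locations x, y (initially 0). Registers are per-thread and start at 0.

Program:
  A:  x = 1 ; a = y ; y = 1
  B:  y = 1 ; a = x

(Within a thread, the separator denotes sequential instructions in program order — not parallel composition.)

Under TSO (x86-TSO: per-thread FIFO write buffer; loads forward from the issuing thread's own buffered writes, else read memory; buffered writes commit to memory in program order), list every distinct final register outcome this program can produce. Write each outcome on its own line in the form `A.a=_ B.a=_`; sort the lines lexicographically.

outcome vector order: (A.a,B.a)
|TSO outcomes| = 4

A.a=0 B.a=0
A.a=0 B.a=1
A.a=1 B.a=0
A.a=1 B.a=1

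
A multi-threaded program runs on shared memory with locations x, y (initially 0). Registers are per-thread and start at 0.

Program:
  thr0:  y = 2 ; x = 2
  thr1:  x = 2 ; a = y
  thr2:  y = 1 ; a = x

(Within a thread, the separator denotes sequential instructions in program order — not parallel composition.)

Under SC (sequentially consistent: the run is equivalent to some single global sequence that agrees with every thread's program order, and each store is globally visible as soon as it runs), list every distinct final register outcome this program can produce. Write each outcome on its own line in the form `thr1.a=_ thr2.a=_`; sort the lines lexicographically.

thr1.a=0 thr2.a=2
thr1.a=1 thr2.a=0
thr1.a=1 thr2.a=2
thr1.a=2 thr2.a=0
thr1.a=2 thr2.a=2

outcome vector order: (thr1.a,thr2.a)
|SC outcomes| = 5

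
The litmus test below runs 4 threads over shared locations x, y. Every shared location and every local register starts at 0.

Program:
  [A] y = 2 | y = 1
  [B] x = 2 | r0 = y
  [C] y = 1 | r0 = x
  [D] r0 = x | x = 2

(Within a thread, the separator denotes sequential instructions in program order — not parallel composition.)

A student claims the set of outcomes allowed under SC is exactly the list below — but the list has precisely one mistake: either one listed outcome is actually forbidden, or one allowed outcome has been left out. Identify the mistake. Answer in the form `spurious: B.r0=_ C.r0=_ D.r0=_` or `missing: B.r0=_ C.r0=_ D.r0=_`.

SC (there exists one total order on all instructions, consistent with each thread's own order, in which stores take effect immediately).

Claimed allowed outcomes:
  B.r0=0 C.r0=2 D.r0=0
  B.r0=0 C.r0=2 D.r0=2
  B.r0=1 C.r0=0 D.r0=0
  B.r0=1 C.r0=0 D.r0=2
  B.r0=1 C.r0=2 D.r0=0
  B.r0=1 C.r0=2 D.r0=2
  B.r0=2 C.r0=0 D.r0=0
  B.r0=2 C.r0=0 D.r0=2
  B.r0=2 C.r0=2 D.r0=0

outcome vector order: (B.r0,C.r0,D.r0)
under SC → 0/2/0 0/2/2 1/0/0 1/0/2 1/2/0 1/2/2 2/0/0 2/0/2 2/2/0 2/2/2
SC∖claimed = {2/2/2}

missing: B.r0=2 C.r0=2 D.r0=2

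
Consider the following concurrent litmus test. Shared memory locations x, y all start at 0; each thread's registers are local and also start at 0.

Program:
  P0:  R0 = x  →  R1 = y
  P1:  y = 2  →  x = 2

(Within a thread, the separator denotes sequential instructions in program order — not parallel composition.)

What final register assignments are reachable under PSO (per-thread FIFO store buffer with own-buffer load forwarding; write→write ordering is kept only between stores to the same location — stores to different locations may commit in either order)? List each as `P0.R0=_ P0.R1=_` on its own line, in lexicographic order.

outcome vector order: (P0.R0,P0.R1)
|PSO outcomes| = 4

P0.R0=0 P0.R1=0
P0.R0=0 P0.R1=2
P0.R0=2 P0.R1=0
P0.R0=2 P0.R1=2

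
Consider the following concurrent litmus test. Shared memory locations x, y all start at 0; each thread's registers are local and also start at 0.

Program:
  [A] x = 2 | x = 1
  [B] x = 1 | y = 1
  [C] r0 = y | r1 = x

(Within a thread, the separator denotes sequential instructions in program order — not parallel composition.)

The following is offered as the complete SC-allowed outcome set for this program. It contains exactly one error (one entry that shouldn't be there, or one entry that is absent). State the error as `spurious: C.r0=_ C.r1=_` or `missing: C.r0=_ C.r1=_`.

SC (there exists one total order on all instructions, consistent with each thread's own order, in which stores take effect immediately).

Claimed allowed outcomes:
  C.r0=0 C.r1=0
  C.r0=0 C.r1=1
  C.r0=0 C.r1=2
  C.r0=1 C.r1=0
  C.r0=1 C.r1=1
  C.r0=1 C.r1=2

spurious: C.r0=1 C.r1=0

outcome vector order: (C.r0,C.r1)
SC: 5 outcomes — {(0,0) (0,1) (0,2) (1,1) (1,2)}
claimed∖SC = {(1,0)}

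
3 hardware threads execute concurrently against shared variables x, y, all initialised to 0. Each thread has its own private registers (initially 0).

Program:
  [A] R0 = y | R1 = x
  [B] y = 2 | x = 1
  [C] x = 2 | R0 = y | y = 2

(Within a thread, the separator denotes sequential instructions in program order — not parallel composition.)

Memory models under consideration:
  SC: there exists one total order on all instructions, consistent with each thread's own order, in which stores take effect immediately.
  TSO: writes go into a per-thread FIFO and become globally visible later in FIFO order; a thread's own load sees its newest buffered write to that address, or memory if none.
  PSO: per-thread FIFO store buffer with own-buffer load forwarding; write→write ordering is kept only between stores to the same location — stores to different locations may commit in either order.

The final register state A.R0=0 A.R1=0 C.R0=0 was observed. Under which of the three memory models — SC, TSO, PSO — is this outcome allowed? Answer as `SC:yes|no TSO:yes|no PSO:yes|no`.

SC:yes TSO:yes PSO:yes

outcome vector order: (A.R0,A.R1,C.R0)
SC (11): (0,0,0) (0,0,2) (0,1,0) (0,1,2) (0,2,0) (0,2,2) (2,0,2) (2,1,0) (2,1,2) (2,2,0) (2,2,2)
TSO (12): (0,0,0) (0,0,2) (0,1,0) (0,1,2) (0,2,0) (0,2,2) (2,0,0) (2,0,2) (2,1,0) (2,1,2) (2,2,0) (2,2,2)
PSO (12): (0,0,0) (0,0,2) (0,1,0) (0,1,2) (0,2,0) (0,2,2) (2,0,0) (2,0,2) (2,1,0) (2,1,2) (2,2,0) (2,2,2)
target (0,0,0) ∈ {SC,TSO,PSO}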